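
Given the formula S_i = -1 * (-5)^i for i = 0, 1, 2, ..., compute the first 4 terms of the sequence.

This is a geometric sequence.
i=0: S_0 = -1 * (-5)^0 = -1
i=1: S_1 = -1 * (-5)^1 = 5
i=2: S_2 = -1 * (-5)^2 = -25
i=3: S_3 = -1 * (-5)^3 = 125
The first 4 terms are: [-1, 5, -25, 125]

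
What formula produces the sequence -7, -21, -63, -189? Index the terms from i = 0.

Check ratios: -21 / -7 = 3.0
Common ratio r = 3.
First term a = -7.
Formula: S_i = -7 * 3^i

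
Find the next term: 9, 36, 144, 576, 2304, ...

Ratios: 36 / 9 = 4.0
This is a geometric sequence with common ratio r = 4.
Next term = 2304 * 4 = 9216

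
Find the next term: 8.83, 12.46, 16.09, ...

Differences: 12.46 - 8.83 = 3.63
This is an arithmetic sequence with common difference d = 3.63.
Next term = 16.09 + 3.63 = 19.72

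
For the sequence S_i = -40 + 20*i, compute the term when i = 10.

S_10 = -40 + 20*10 = -40 + 200 = 160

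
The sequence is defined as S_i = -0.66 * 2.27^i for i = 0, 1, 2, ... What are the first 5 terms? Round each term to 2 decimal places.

This is a geometric sequence.
i=0: S_0 = -0.66 * 2.27^0 = -0.66
i=1: S_1 = -0.66 * 2.27^1 ≈ -1.5
i=2: S_2 = -0.66 * 2.27^2 ≈ -3.4
i=3: S_3 = -0.66 * 2.27^3 ≈ -7.72
i=4: S_4 = -0.66 * 2.27^4 ≈ -17.52
The first 5 terms are: [-0.66, -1.5, -3.4, -7.72, -17.52]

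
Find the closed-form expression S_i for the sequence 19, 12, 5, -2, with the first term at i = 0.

Check differences: 12 - 19 = -7
5 - 12 = -7
Common difference d = -7.
First term a = 19.
Formula: S_i = 19 - 7*i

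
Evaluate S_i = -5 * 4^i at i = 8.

S_8 = -5 * 4^8 = -5 * 65536 = -327680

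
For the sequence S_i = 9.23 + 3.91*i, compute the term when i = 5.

S_5 = 9.23 + 3.91*5 = 9.23 + 19.55 = 28.78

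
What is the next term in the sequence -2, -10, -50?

Ratios: -10 / -2 = 5.0
This is a geometric sequence with common ratio r = 5.
Next term = -50 * 5 = -250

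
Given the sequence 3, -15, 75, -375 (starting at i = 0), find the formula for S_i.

Check ratios: -15 / 3 = -5.0
Common ratio r = -5.
First term a = 3.
Formula: S_i = 3 * (-5)^i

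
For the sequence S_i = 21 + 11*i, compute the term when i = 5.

S_5 = 21 + 11*5 = 21 + 55 = 76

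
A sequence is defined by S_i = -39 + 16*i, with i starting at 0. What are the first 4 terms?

This is an arithmetic sequence.
i=0: S_0 = -39 + 16*0 = -39
i=1: S_1 = -39 + 16*1 = -23
i=2: S_2 = -39 + 16*2 = -7
i=3: S_3 = -39 + 16*3 = 9
The first 4 terms are: [-39, -23, -7, 9]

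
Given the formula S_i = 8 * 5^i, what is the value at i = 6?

S_6 = 8 * 5^6 = 8 * 15625 = 125000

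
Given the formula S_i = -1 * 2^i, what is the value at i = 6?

S_6 = -1 * 2^6 = -1 * 64 = -64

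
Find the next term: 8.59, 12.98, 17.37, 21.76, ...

Differences: 12.98 - 8.59 = 4.39
This is an arithmetic sequence with common difference d = 4.39.
Next term = 21.76 + 4.39 = 26.15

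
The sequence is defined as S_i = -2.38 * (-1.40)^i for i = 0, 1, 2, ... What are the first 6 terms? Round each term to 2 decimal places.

This is a geometric sequence.
i=0: S_0 = -2.38 * (-1.4)^0 = -2.38
i=1: S_1 = -2.38 * (-1.4)^1 ≈ 3.33
i=2: S_2 = -2.38 * (-1.4)^2 ≈ -4.66
i=3: S_3 = -2.38 * (-1.4)^3 ≈ 6.53
i=4: S_4 = -2.38 * (-1.4)^4 ≈ -9.14
i=5: S_5 = -2.38 * (-1.4)^5 ≈ 12.8
The first 6 terms are: [-2.38, 3.33, -4.66, 6.53, -9.14, 12.8]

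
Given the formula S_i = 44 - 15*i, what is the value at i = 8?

S_8 = 44 + -15*8 = 44 + -120 = -76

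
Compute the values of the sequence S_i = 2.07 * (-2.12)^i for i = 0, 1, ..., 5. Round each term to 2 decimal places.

This is a geometric sequence.
i=0: S_0 = 2.07 * (-2.12)^0 = 2.07
i=1: S_1 = 2.07 * (-2.12)^1 ≈ -4.39
i=2: S_2 = 2.07 * (-2.12)^2 ≈ 9.3
i=3: S_3 = 2.07 * (-2.12)^3 ≈ -19.72
i=4: S_4 = 2.07 * (-2.12)^4 ≈ 41.81
i=5: S_5 = 2.07 * (-2.12)^5 ≈ -88.64
The first 6 terms are: [2.07, -4.39, 9.3, -19.72, 41.81, -88.64]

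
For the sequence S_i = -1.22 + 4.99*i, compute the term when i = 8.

S_8 = -1.22 + 4.99*8 = -1.22 + 39.92 = 38.7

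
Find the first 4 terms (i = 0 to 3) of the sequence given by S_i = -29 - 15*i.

This is an arithmetic sequence.
i=0: S_0 = -29 + -15*0 = -29
i=1: S_1 = -29 + -15*1 = -44
i=2: S_2 = -29 + -15*2 = -59
i=3: S_3 = -29 + -15*3 = -74
The first 4 terms are: [-29, -44, -59, -74]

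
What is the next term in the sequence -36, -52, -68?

Differences: -52 - -36 = -16
This is an arithmetic sequence with common difference d = -16.
Next term = -68 + -16 = -84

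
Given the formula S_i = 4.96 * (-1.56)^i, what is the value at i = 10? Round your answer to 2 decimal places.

S_10 = 4.96 * (-1.56)^10 ≈ 4.96 * 85.3583 ≈ 423.38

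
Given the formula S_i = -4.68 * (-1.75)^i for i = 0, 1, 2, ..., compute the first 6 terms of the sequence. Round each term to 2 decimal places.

This is a geometric sequence.
i=0: S_0 = -4.68 * (-1.75)^0 = -4.68
i=1: S_1 = -4.68 * (-1.75)^1 = 8.19
i=2: S_2 = -4.68 * (-1.75)^2 ≈ -14.33
i=3: S_3 = -4.68 * (-1.75)^3 ≈ 25.08
i=4: S_4 = -4.68 * (-1.75)^4 ≈ -43.89
i=5: S_5 = -4.68 * (-1.75)^5 ≈ 76.81
The first 6 terms are: [-4.68, 8.19, -14.33, 25.08, -43.89, 76.81]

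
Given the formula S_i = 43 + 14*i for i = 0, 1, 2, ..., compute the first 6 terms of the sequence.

This is an arithmetic sequence.
i=0: S_0 = 43 + 14*0 = 43
i=1: S_1 = 43 + 14*1 = 57
i=2: S_2 = 43 + 14*2 = 71
i=3: S_3 = 43 + 14*3 = 85
i=4: S_4 = 43 + 14*4 = 99
i=5: S_5 = 43 + 14*5 = 113
The first 6 terms are: [43, 57, 71, 85, 99, 113]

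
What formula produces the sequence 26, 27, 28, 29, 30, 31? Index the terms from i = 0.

Check differences: 27 - 26 = 1
28 - 27 = 1
Common difference d = 1.
First term a = 26.
Formula: S_i = 26 + 1*i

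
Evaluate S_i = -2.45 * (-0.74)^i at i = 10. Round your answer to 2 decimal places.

S_10 = -2.45 * (-0.74)^10 ≈ -2.45 * 0.0492 ≈ -0.12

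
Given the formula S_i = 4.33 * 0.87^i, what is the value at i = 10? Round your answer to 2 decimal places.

S_10 = 4.33 * 0.87^10 ≈ 4.33 * 0.2484 ≈ 1.08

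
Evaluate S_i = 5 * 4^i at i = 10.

S_10 = 5 * 4^10 = 5 * 1048576 = 5242880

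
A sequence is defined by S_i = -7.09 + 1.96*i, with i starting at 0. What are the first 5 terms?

This is an arithmetic sequence.
i=0: S_0 = -7.09 + 1.96*0 = -7.09
i=1: S_1 = -7.09 + 1.96*1 = -5.13
i=2: S_2 = -7.09 + 1.96*2 = -3.17
i=3: S_3 = -7.09 + 1.96*3 = -1.21
i=4: S_4 = -7.09 + 1.96*4 = 0.75
The first 5 terms are: [-7.09, -5.13, -3.17, -1.21, 0.75]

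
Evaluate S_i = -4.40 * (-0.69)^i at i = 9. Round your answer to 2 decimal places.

S_9 = -4.4 * (-0.69)^9 ≈ -4.4 * -0.0355 ≈ 0.16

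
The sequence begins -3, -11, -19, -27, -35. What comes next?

Differences: -11 - -3 = -8
This is an arithmetic sequence with common difference d = -8.
Next term = -35 + -8 = -43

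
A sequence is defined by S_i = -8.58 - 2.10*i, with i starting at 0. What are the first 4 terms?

This is an arithmetic sequence.
i=0: S_0 = -8.58 + -2.1*0 = -8.58
i=1: S_1 = -8.58 + -2.1*1 = -10.68
i=2: S_2 = -8.58 + -2.1*2 = -12.78
i=3: S_3 = -8.58 + -2.1*3 = -14.88
The first 4 terms are: [-8.58, -10.68, -12.78, -14.88]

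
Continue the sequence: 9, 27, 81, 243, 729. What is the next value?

Ratios: 27 / 9 = 3.0
This is a geometric sequence with common ratio r = 3.
Next term = 729 * 3 = 2187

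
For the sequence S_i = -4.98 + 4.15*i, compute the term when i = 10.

S_10 = -4.98 + 4.15*10 = -4.98 + 41.5 = 36.52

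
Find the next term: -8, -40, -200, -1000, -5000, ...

Ratios: -40 / -8 = 5.0
This is a geometric sequence with common ratio r = 5.
Next term = -5000 * 5 = -25000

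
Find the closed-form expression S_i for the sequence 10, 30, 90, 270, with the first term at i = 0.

Check ratios: 30 / 10 = 3.0
Common ratio r = 3.
First term a = 10.
Formula: S_i = 10 * 3^i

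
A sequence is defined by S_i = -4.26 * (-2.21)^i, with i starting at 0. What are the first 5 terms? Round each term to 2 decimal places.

This is a geometric sequence.
i=0: S_0 = -4.26 * (-2.21)^0 = -4.26
i=1: S_1 = -4.26 * (-2.21)^1 ≈ 9.41
i=2: S_2 = -4.26 * (-2.21)^2 ≈ -20.81
i=3: S_3 = -4.26 * (-2.21)^3 ≈ 45.98
i=4: S_4 = -4.26 * (-2.21)^4 ≈ -101.62
The first 5 terms are: [-4.26, 9.41, -20.81, 45.98, -101.62]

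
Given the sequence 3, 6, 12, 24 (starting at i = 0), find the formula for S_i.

Check ratios: 6 / 3 = 2.0
Common ratio r = 2.
First term a = 3.
Formula: S_i = 3 * 2^i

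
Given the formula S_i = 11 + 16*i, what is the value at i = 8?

S_8 = 11 + 16*8 = 11 + 128 = 139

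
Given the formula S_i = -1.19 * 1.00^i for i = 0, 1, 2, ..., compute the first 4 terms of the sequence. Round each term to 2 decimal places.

This is a geometric sequence.
i=0: S_0 = -1.19 * 1.0^0 = -1.19
i=1: S_1 = -1.19 * 1.0^1 = -1.19
i=2: S_2 = -1.19 * 1.0^2 = -1.19
i=3: S_3 = -1.19 * 1.0^3 = -1.19
The first 4 terms are: [-1.19, -1.19, -1.19, -1.19]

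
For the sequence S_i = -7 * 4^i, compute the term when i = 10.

S_10 = -7 * 4^10 = -7 * 1048576 = -7340032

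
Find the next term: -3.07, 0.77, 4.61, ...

Differences: 0.77 - -3.07 = 3.84
This is an arithmetic sequence with common difference d = 3.84.
Next term = 4.61 + 3.84 = 8.45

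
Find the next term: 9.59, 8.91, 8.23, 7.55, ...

Differences: 8.91 - 9.59 = -0.68
This is an arithmetic sequence with common difference d = -0.68.
Next term = 7.55 + -0.68 = 6.87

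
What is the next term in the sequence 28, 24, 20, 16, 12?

Differences: 24 - 28 = -4
This is an arithmetic sequence with common difference d = -4.
Next term = 12 + -4 = 8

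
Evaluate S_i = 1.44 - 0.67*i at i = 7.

S_7 = 1.44 + -0.67*7 = 1.44 + -4.69 = -3.25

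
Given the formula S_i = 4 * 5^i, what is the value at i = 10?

S_10 = 4 * 5^10 = 4 * 9765625 = 39062500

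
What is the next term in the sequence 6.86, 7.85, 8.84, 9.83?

Differences: 7.85 - 6.86 = 0.99
This is an arithmetic sequence with common difference d = 0.99.
Next term = 9.83 + 0.99 = 10.82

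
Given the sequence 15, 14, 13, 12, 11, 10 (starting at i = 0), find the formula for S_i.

Check differences: 14 - 15 = -1
13 - 14 = -1
Common difference d = -1.
First term a = 15.
Formula: S_i = 15 - 1*i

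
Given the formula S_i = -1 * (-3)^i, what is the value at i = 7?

S_7 = -1 * (-3)^7 = -1 * -2187 = 2187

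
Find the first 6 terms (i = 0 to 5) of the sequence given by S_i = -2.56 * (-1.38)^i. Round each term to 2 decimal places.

This is a geometric sequence.
i=0: S_0 = -2.56 * (-1.38)^0 = -2.56
i=1: S_1 = -2.56 * (-1.38)^1 ≈ 3.53
i=2: S_2 = -2.56 * (-1.38)^2 ≈ -4.88
i=3: S_3 = -2.56 * (-1.38)^3 ≈ 6.73
i=4: S_4 = -2.56 * (-1.38)^4 ≈ -9.28
i=5: S_5 = -2.56 * (-1.38)^5 ≈ 12.81
The first 6 terms are: [-2.56, 3.53, -4.88, 6.73, -9.28, 12.81]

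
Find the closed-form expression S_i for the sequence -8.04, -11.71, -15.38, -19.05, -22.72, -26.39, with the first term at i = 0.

Check differences: -11.71 - -8.04 = -3.67
-15.38 - -11.71 = -3.67
Common difference d = -3.67.
First term a = -8.04.
Formula: S_i = -8.04 - 3.67*i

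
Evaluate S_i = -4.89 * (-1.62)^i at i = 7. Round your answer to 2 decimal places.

S_7 = -4.89 * (-1.62)^7 ≈ -4.89 * -29.2823 ≈ 143.19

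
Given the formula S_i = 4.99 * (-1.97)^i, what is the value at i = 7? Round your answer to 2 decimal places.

S_7 = 4.99 * (-1.97)^7 ≈ 4.99 * -115.1499 ≈ -574.6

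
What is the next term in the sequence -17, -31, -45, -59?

Differences: -31 - -17 = -14
This is an arithmetic sequence with common difference d = -14.
Next term = -59 + -14 = -73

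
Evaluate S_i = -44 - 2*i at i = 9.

S_9 = -44 + -2*9 = -44 + -18 = -62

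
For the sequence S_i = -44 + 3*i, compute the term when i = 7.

S_7 = -44 + 3*7 = -44 + 21 = -23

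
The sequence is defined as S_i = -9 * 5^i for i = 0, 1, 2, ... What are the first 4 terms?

This is a geometric sequence.
i=0: S_0 = -9 * 5^0 = -9
i=1: S_1 = -9 * 5^1 = -45
i=2: S_2 = -9 * 5^2 = -225
i=3: S_3 = -9 * 5^3 = -1125
The first 4 terms are: [-9, -45, -225, -1125]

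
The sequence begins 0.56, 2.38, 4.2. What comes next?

Differences: 2.38 - 0.56 = 1.82
This is an arithmetic sequence with common difference d = 1.82.
Next term = 4.2 + 1.82 = 6.02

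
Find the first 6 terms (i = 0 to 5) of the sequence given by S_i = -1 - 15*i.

This is an arithmetic sequence.
i=0: S_0 = -1 + -15*0 = -1
i=1: S_1 = -1 + -15*1 = -16
i=2: S_2 = -1 + -15*2 = -31
i=3: S_3 = -1 + -15*3 = -46
i=4: S_4 = -1 + -15*4 = -61
i=5: S_5 = -1 + -15*5 = -76
The first 6 terms are: [-1, -16, -31, -46, -61, -76]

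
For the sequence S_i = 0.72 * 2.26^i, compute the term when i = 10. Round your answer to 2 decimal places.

S_10 = 0.72 * 2.26^10 ≈ 0.72 * 3476.037 ≈ 2502.75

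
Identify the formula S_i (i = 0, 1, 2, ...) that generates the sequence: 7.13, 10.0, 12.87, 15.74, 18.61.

Check differences: 10.0 - 7.13 = 2.87
12.87 - 10.0 = 2.87
Common difference d = 2.87.
First term a = 7.13.
Formula: S_i = 7.13 + 2.87*i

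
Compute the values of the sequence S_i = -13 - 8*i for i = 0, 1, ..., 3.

This is an arithmetic sequence.
i=0: S_0 = -13 + -8*0 = -13
i=1: S_1 = -13 + -8*1 = -21
i=2: S_2 = -13 + -8*2 = -29
i=3: S_3 = -13 + -8*3 = -37
The first 4 terms are: [-13, -21, -29, -37]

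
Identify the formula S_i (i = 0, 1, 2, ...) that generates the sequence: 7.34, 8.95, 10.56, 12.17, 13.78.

Check differences: 8.95 - 7.34 = 1.61
10.56 - 8.95 = 1.61
Common difference d = 1.61.
First term a = 7.34.
Formula: S_i = 7.34 + 1.61*i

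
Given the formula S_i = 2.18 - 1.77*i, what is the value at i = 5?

S_5 = 2.18 + -1.77*5 = 2.18 + -8.85 = -6.67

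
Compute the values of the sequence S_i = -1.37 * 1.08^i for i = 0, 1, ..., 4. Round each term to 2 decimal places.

This is a geometric sequence.
i=0: S_0 = -1.37 * 1.08^0 = -1.37
i=1: S_1 = -1.37 * 1.08^1 ≈ -1.48
i=2: S_2 = -1.37 * 1.08^2 ≈ -1.6
i=3: S_3 = -1.37 * 1.08^3 ≈ -1.73
i=4: S_4 = -1.37 * 1.08^4 ≈ -1.86
The first 5 terms are: [-1.37, -1.48, -1.6, -1.73, -1.86]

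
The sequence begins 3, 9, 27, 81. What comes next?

Ratios: 9 / 3 = 3.0
This is a geometric sequence with common ratio r = 3.
Next term = 81 * 3 = 243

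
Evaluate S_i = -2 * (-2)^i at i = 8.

S_8 = -2 * (-2)^8 = -2 * 256 = -512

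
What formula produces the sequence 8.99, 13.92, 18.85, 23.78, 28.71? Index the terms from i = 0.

Check differences: 13.92 - 8.99 = 4.93
18.85 - 13.92 = 4.93
Common difference d = 4.93.
First term a = 8.99.
Formula: S_i = 8.99 + 4.93*i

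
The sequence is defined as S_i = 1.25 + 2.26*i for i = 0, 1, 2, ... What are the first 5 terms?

This is an arithmetic sequence.
i=0: S_0 = 1.25 + 2.26*0 = 1.25
i=1: S_1 = 1.25 + 2.26*1 = 3.51
i=2: S_2 = 1.25 + 2.26*2 = 5.77
i=3: S_3 = 1.25 + 2.26*3 = 8.03
i=4: S_4 = 1.25 + 2.26*4 = 10.29
The first 5 terms are: [1.25, 3.51, 5.77, 8.03, 10.29]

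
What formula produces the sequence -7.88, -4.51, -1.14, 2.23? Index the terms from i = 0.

Check differences: -4.51 - -7.88 = 3.37
-1.14 - -4.51 = 3.37
Common difference d = 3.37.
First term a = -7.88.
Formula: S_i = -7.88 + 3.37*i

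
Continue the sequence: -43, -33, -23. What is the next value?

Differences: -33 - -43 = 10
This is an arithmetic sequence with common difference d = 10.
Next term = -23 + 10 = -13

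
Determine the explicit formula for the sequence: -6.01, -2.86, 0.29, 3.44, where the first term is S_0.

Check differences: -2.86 - -6.01 = 3.15
0.29 - -2.86 = 3.15
Common difference d = 3.15.
First term a = -6.01.
Formula: S_i = -6.01 + 3.15*i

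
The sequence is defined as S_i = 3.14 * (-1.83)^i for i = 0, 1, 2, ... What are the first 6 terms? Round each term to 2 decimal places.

This is a geometric sequence.
i=0: S_0 = 3.14 * (-1.83)^0 = 3.14
i=1: S_1 = 3.14 * (-1.83)^1 ≈ -5.75
i=2: S_2 = 3.14 * (-1.83)^2 ≈ 10.52
i=3: S_3 = 3.14 * (-1.83)^3 ≈ -19.24
i=4: S_4 = 3.14 * (-1.83)^4 ≈ 35.22
i=5: S_5 = 3.14 * (-1.83)^5 ≈ -64.44
The first 6 terms are: [3.14, -5.75, 10.52, -19.24, 35.22, -64.44]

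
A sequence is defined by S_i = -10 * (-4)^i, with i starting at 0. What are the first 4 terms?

This is a geometric sequence.
i=0: S_0 = -10 * (-4)^0 = -10
i=1: S_1 = -10 * (-4)^1 = 40
i=2: S_2 = -10 * (-4)^2 = -160
i=3: S_3 = -10 * (-4)^3 = 640
The first 4 terms are: [-10, 40, -160, 640]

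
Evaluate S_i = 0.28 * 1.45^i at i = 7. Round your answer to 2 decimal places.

S_7 = 0.28 * 1.45^7 ≈ 0.28 * 13.4765 ≈ 3.77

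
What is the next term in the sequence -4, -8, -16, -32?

Ratios: -8 / -4 = 2.0
This is a geometric sequence with common ratio r = 2.
Next term = -32 * 2 = -64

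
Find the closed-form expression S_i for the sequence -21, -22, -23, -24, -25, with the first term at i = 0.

Check differences: -22 - -21 = -1
-23 - -22 = -1
Common difference d = -1.
First term a = -21.
Formula: S_i = -21 - 1*i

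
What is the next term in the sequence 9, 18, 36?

Ratios: 18 / 9 = 2.0
This is a geometric sequence with common ratio r = 2.
Next term = 36 * 2 = 72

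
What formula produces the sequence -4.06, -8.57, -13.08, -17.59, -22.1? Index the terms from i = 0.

Check differences: -8.57 - -4.06 = -4.51
-13.08 - -8.57 = -4.51
Common difference d = -4.51.
First term a = -4.06.
Formula: S_i = -4.06 - 4.51*i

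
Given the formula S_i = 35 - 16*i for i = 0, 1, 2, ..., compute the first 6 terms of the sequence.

This is an arithmetic sequence.
i=0: S_0 = 35 + -16*0 = 35
i=1: S_1 = 35 + -16*1 = 19
i=2: S_2 = 35 + -16*2 = 3
i=3: S_3 = 35 + -16*3 = -13
i=4: S_4 = 35 + -16*4 = -29
i=5: S_5 = 35 + -16*5 = -45
The first 6 terms are: [35, 19, 3, -13, -29, -45]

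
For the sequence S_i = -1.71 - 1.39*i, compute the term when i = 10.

S_10 = -1.71 + -1.39*10 = -1.71 + -13.9 = -15.61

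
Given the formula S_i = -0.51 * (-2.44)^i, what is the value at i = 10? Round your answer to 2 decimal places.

S_10 = -0.51 * (-2.44)^10 ≈ -0.51 * 7479.9426 ≈ -3814.77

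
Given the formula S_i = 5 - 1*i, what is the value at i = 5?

S_5 = 5 + -1*5 = 5 + -5 = 0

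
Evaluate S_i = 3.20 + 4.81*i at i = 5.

S_5 = 3.2 + 4.81*5 = 3.2 + 24.05 = 27.25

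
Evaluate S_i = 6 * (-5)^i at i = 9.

S_9 = 6 * (-5)^9 = 6 * -1953125 = -11718750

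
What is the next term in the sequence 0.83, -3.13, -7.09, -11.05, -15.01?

Differences: -3.13 - 0.83 = -3.96
This is an arithmetic sequence with common difference d = -3.96.
Next term = -15.01 + -3.96 = -18.97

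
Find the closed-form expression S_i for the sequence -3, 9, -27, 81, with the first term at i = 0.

Check ratios: 9 / -3 = -3.0
Common ratio r = -3.
First term a = -3.
Formula: S_i = -3 * (-3)^i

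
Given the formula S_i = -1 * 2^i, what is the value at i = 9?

S_9 = -1 * 2^9 = -1 * 512 = -512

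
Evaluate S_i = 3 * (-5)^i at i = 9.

S_9 = 3 * (-5)^9 = 3 * -1953125 = -5859375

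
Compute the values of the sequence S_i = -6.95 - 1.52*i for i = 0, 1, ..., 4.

This is an arithmetic sequence.
i=0: S_0 = -6.95 + -1.52*0 = -6.95
i=1: S_1 = -6.95 + -1.52*1 = -8.47
i=2: S_2 = -6.95 + -1.52*2 = -9.99
i=3: S_3 = -6.95 + -1.52*3 = -11.51
i=4: S_4 = -6.95 + -1.52*4 = -13.03
The first 5 terms are: [-6.95, -8.47, -9.99, -11.51, -13.03]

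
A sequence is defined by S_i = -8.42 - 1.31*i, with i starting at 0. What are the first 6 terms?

This is an arithmetic sequence.
i=0: S_0 = -8.42 + -1.31*0 = -8.42
i=1: S_1 = -8.42 + -1.31*1 = -9.73
i=2: S_2 = -8.42 + -1.31*2 = -11.04
i=3: S_3 = -8.42 + -1.31*3 = -12.35
i=4: S_4 = -8.42 + -1.31*4 = -13.66
i=5: S_5 = -8.42 + -1.31*5 = -14.97
The first 6 terms are: [-8.42, -9.73, -11.04, -12.35, -13.66, -14.97]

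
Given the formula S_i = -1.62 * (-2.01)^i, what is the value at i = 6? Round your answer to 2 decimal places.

S_6 = -1.62 * (-2.01)^6 ≈ -1.62 * 65.9442 ≈ -106.83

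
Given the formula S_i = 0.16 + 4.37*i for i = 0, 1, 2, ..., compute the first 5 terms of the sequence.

This is an arithmetic sequence.
i=0: S_0 = 0.16 + 4.37*0 = 0.16
i=1: S_1 = 0.16 + 4.37*1 = 4.53
i=2: S_2 = 0.16 + 4.37*2 = 8.9
i=3: S_3 = 0.16 + 4.37*3 = 13.27
i=4: S_4 = 0.16 + 4.37*4 = 17.64
The first 5 terms are: [0.16, 4.53, 8.9, 13.27, 17.64]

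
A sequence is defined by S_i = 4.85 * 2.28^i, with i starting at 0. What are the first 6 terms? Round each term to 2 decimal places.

This is a geometric sequence.
i=0: S_0 = 4.85 * 2.28^0 = 4.85
i=1: S_1 = 4.85 * 2.28^1 ≈ 11.06
i=2: S_2 = 4.85 * 2.28^2 ≈ 25.21
i=3: S_3 = 4.85 * 2.28^3 ≈ 57.48
i=4: S_4 = 4.85 * 2.28^4 ≈ 131.06
i=5: S_5 = 4.85 * 2.28^5 ≈ 298.82
The first 6 terms are: [4.85, 11.06, 25.21, 57.48, 131.06, 298.82]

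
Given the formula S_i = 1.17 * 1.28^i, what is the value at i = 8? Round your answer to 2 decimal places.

S_8 = 1.17 * 1.28^8 ≈ 1.17 * 7.2058 ≈ 8.43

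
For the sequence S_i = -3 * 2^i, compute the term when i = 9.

S_9 = -3 * 2^9 = -3 * 512 = -1536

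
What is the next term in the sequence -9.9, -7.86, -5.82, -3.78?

Differences: -7.86 - -9.9 = 2.04
This is an arithmetic sequence with common difference d = 2.04.
Next term = -3.78 + 2.04 = -1.74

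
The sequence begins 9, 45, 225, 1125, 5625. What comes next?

Ratios: 45 / 9 = 5.0
This is a geometric sequence with common ratio r = 5.
Next term = 5625 * 5 = 28125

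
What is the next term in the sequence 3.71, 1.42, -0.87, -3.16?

Differences: 1.42 - 3.71 = -2.29
This is an arithmetic sequence with common difference d = -2.29.
Next term = -3.16 + -2.29 = -5.45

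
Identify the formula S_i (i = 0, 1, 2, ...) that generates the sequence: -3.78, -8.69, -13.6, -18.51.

Check differences: -8.69 - -3.78 = -4.91
-13.6 - -8.69 = -4.91
Common difference d = -4.91.
First term a = -3.78.
Formula: S_i = -3.78 - 4.91*i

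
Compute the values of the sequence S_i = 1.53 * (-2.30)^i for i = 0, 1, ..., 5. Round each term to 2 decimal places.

This is a geometric sequence.
i=0: S_0 = 1.53 * (-2.3)^0 = 1.53
i=1: S_1 = 1.53 * (-2.3)^1 ≈ -3.52
i=2: S_2 = 1.53 * (-2.3)^2 ≈ 8.09
i=3: S_3 = 1.53 * (-2.3)^3 ≈ -18.62
i=4: S_4 = 1.53 * (-2.3)^4 ≈ 42.82
i=5: S_5 = 1.53 * (-2.3)^5 ≈ -98.48
The first 6 terms are: [1.53, -3.52, 8.09, -18.62, 42.82, -98.48]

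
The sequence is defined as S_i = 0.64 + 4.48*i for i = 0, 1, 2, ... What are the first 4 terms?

This is an arithmetic sequence.
i=0: S_0 = 0.64 + 4.48*0 = 0.64
i=1: S_1 = 0.64 + 4.48*1 = 5.12
i=2: S_2 = 0.64 + 4.48*2 = 9.6
i=3: S_3 = 0.64 + 4.48*3 = 14.08
The first 4 terms are: [0.64, 5.12, 9.6, 14.08]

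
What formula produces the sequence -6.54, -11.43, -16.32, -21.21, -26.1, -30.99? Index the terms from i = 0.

Check differences: -11.43 - -6.54 = -4.89
-16.32 - -11.43 = -4.89
Common difference d = -4.89.
First term a = -6.54.
Formula: S_i = -6.54 - 4.89*i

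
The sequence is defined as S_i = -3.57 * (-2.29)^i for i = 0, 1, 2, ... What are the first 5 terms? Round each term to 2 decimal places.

This is a geometric sequence.
i=0: S_0 = -3.57 * (-2.29)^0 = -3.57
i=1: S_1 = -3.57 * (-2.29)^1 ≈ 8.18
i=2: S_2 = -3.57 * (-2.29)^2 ≈ -18.72
i=3: S_3 = -3.57 * (-2.29)^3 ≈ 42.87
i=4: S_4 = -3.57 * (-2.29)^4 ≈ -98.18
The first 5 terms are: [-3.57, 8.18, -18.72, 42.87, -98.18]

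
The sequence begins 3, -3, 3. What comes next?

Ratios: -3 / 3 = -1.0
This is a geometric sequence with common ratio r = -1.
Next term = 3 * -1 = -3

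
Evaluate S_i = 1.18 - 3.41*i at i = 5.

S_5 = 1.18 + -3.41*5 = 1.18 + -17.05 = -15.87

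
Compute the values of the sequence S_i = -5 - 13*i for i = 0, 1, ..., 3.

This is an arithmetic sequence.
i=0: S_0 = -5 + -13*0 = -5
i=1: S_1 = -5 + -13*1 = -18
i=2: S_2 = -5 + -13*2 = -31
i=3: S_3 = -5 + -13*3 = -44
The first 4 terms are: [-5, -18, -31, -44]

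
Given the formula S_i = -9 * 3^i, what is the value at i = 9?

S_9 = -9 * 3^9 = -9 * 19683 = -177147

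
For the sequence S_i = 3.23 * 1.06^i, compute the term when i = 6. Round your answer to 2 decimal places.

S_6 = 3.23 * 1.06^6 ≈ 3.23 * 1.4185 ≈ 4.58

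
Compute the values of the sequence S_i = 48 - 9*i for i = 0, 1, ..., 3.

This is an arithmetic sequence.
i=0: S_0 = 48 + -9*0 = 48
i=1: S_1 = 48 + -9*1 = 39
i=2: S_2 = 48 + -9*2 = 30
i=3: S_3 = 48 + -9*3 = 21
The first 4 terms are: [48, 39, 30, 21]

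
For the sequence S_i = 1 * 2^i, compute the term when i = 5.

S_5 = 1 * 2^5 = 1 * 32 = 32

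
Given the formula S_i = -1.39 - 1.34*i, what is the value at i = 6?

S_6 = -1.39 + -1.34*6 = -1.39 + -8.04 = -9.43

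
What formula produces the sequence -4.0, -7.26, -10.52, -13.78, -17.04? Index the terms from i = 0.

Check differences: -7.26 - -4.0 = -3.26
-10.52 - -7.26 = -3.26
Common difference d = -3.26.
First term a = -4.0.
Formula: S_i = -4.00 - 3.26*i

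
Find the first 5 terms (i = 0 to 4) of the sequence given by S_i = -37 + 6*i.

This is an arithmetic sequence.
i=0: S_0 = -37 + 6*0 = -37
i=1: S_1 = -37 + 6*1 = -31
i=2: S_2 = -37 + 6*2 = -25
i=3: S_3 = -37 + 6*3 = -19
i=4: S_4 = -37 + 6*4 = -13
The first 5 terms are: [-37, -31, -25, -19, -13]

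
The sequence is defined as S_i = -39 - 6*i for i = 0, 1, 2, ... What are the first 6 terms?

This is an arithmetic sequence.
i=0: S_0 = -39 + -6*0 = -39
i=1: S_1 = -39 + -6*1 = -45
i=2: S_2 = -39 + -6*2 = -51
i=3: S_3 = -39 + -6*3 = -57
i=4: S_4 = -39 + -6*4 = -63
i=5: S_5 = -39 + -6*5 = -69
The first 6 terms are: [-39, -45, -51, -57, -63, -69]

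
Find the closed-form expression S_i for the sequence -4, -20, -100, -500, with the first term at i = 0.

Check ratios: -20 / -4 = 5.0
Common ratio r = 5.
First term a = -4.
Formula: S_i = -4 * 5^i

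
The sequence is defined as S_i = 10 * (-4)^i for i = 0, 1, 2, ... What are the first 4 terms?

This is a geometric sequence.
i=0: S_0 = 10 * (-4)^0 = 10
i=1: S_1 = 10 * (-4)^1 = -40
i=2: S_2 = 10 * (-4)^2 = 160
i=3: S_3 = 10 * (-4)^3 = -640
The first 4 terms are: [10, -40, 160, -640]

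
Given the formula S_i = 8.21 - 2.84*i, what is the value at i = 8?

S_8 = 8.21 + -2.84*8 = 8.21 + -22.72 = -14.51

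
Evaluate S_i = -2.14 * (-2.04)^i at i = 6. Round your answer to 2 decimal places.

S_6 = -2.14 * (-2.04)^6 ≈ -2.14 * 72.0744 ≈ -154.24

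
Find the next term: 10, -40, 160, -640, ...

Ratios: -40 / 10 = -4.0
This is a geometric sequence with common ratio r = -4.
Next term = -640 * -4 = 2560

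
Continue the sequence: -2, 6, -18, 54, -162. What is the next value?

Ratios: 6 / -2 = -3.0
This is a geometric sequence with common ratio r = -3.
Next term = -162 * -3 = 486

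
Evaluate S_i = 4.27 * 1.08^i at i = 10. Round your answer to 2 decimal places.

S_10 = 4.27 * 1.08^10 ≈ 4.27 * 2.1589 ≈ 9.22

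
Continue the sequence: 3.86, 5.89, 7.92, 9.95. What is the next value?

Differences: 5.89 - 3.86 = 2.03
This is an arithmetic sequence with common difference d = 2.03.
Next term = 9.95 + 2.03 = 11.98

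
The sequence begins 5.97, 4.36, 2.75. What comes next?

Differences: 4.36 - 5.97 = -1.61
This is an arithmetic sequence with common difference d = -1.61.
Next term = 2.75 + -1.61 = 1.14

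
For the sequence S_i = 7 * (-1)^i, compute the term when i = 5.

S_5 = 7 * (-1)^5 = 7 * -1 = -7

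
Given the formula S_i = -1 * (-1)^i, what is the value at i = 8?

S_8 = -1 * (-1)^8 = -1 * 1 = -1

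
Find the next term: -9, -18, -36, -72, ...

Ratios: -18 / -9 = 2.0
This is a geometric sequence with common ratio r = 2.
Next term = -72 * 2 = -144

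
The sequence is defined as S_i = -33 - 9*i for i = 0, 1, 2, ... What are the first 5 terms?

This is an arithmetic sequence.
i=0: S_0 = -33 + -9*0 = -33
i=1: S_1 = -33 + -9*1 = -42
i=2: S_2 = -33 + -9*2 = -51
i=3: S_3 = -33 + -9*3 = -60
i=4: S_4 = -33 + -9*4 = -69
The first 5 terms are: [-33, -42, -51, -60, -69]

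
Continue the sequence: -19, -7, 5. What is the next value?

Differences: -7 - -19 = 12
This is an arithmetic sequence with common difference d = 12.
Next term = 5 + 12 = 17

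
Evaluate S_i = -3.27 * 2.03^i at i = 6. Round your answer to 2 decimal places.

S_6 = -3.27 * 2.03^6 ≈ -3.27 * 69.9804 ≈ -228.84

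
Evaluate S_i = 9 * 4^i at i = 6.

S_6 = 9 * 4^6 = 9 * 4096 = 36864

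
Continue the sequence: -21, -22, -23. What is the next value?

Differences: -22 - -21 = -1
This is an arithmetic sequence with common difference d = -1.
Next term = -23 + -1 = -24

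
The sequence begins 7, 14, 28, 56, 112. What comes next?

Ratios: 14 / 7 = 2.0
This is a geometric sequence with common ratio r = 2.
Next term = 112 * 2 = 224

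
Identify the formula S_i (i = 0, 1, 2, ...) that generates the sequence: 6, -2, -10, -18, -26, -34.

Check differences: -2 - 6 = -8
-10 - -2 = -8
Common difference d = -8.
First term a = 6.
Formula: S_i = 6 - 8*i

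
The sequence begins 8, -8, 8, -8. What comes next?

Ratios: -8 / 8 = -1.0
This is a geometric sequence with common ratio r = -1.
Next term = -8 * -1 = 8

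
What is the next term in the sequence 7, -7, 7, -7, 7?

Ratios: -7 / 7 = -1.0
This is a geometric sequence with common ratio r = -1.
Next term = 7 * -1 = -7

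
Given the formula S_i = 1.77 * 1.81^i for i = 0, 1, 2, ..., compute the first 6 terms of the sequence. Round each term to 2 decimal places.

This is a geometric sequence.
i=0: S_0 = 1.77 * 1.81^0 = 1.77
i=1: S_1 = 1.77 * 1.81^1 ≈ 3.2
i=2: S_2 = 1.77 * 1.81^2 ≈ 5.8
i=3: S_3 = 1.77 * 1.81^3 ≈ 10.5
i=4: S_4 = 1.77 * 1.81^4 ≈ 19.0
i=5: S_5 = 1.77 * 1.81^5 ≈ 34.38
The first 6 terms are: [1.77, 3.2, 5.8, 10.5, 19.0, 34.38]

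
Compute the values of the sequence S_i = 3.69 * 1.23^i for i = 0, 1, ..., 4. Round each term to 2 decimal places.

This is a geometric sequence.
i=0: S_0 = 3.69 * 1.23^0 = 3.69
i=1: S_1 = 3.69 * 1.23^1 ≈ 4.54
i=2: S_2 = 3.69 * 1.23^2 ≈ 5.58
i=3: S_3 = 3.69 * 1.23^3 ≈ 6.87
i=4: S_4 = 3.69 * 1.23^4 ≈ 8.45
The first 5 terms are: [3.69, 4.54, 5.58, 6.87, 8.45]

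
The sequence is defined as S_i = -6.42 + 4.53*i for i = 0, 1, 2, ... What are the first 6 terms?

This is an arithmetic sequence.
i=0: S_0 = -6.42 + 4.53*0 = -6.42
i=1: S_1 = -6.42 + 4.53*1 = -1.89
i=2: S_2 = -6.42 + 4.53*2 = 2.64
i=3: S_3 = -6.42 + 4.53*3 = 7.17
i=4: S_4 = -6.42 + 4.53*4 = 11.7
i=5: S_5 = -6.42 + 4.53*5 = 16.23
The first 6 terms are: [-6.42, -1.89, 2.64, 7.17, 11.7, 16.23]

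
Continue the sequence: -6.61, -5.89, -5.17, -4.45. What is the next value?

Differences: -5.89 - -6.61 = 0.72
This is an arithmetic sequence with common difference d = 0.72.
Next term = -4.45 + 0.72 = -3.73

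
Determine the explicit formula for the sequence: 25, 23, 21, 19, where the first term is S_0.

Check differences: 23 - 25 = -2
21 - 23 = -2
Common difference d = -2.
First term a = 25.
Formula: S_i = 25 - 2*i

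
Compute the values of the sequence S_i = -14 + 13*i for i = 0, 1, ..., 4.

This is an arithmetic sequence.
i=0: S_0 = -14 + 13*0 = -14
i=1: S_1 = -14 + 13*1 = -1
i=2: S_2 = -14 + 13*2 = 12
i=3: S_3 = -14 + 13*3 = 25
i=4: S_4 = -14 + 13*4 = 38
The first 5 terms are: [-14, -1, 12, 25, 38]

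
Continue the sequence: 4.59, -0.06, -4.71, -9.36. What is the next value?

Differences: -0.06 - 4.59 = -4.65
This is an arithmetic sequence with common difference d = -4.65.
Next term = -9.36 + -4.65 = -14.01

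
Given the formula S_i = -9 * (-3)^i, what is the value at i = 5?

S_5 = -9 * (-3)^5 = -9 * -243 = 2187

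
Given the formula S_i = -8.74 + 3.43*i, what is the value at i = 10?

S_10 = -8.74 + 3.43*10 = -8.74 + 34.3 = 25.56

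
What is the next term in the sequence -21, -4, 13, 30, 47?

Differences: -4 - -21 = 17
This is an arithmetic sequence with common difference d = 17.
Next term = 47 + 17 = 64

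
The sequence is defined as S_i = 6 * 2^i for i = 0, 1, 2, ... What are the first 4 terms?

This is a geometric sequence.
i=0: S_0 = 6 * 2^0 = 6
i=1: S_1 = 6 * 2^1 = 12
i=2: S_2 = 6 * 2^2 = 24
i=3: S_3 = 6 * 2^3 = 48
The first 4 terms are: [6, 12, 24, 48]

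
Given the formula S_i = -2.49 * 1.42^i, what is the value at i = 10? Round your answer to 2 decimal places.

S_10 = -2.49 * 1.42^10 ≈ -2.49 * 33.3337 ≈ -83.0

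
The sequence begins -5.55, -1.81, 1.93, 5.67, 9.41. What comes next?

Differences: -1.81 - -5.55 = 3.74
This is an arithmetic sequence with common difference d = 3.74.
Next term = 9.41 + 3.74 = 13.15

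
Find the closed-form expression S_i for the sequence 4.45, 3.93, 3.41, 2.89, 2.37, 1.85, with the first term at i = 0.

Check differences: 3.93 - 4.45 = -0.52
3.41 - 3.93 = -0.52
Common difference d = -0.52.
First term a = 4.45.
Formula: S_i = 4.45 - 0.52*i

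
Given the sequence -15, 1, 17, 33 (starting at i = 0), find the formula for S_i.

Check differences: 1 - -15 = 16
17 - 1 = 16
Common difference d = 16.
First term a = -15.
Formula: S_i = -15 + 16*i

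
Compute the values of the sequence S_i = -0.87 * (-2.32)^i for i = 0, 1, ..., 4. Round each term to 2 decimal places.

This is a geometric sequence.
i=0: S_0 = -0.87 * (-2.32)^0 = -0.87
i=1: S_1 = -0.87 * (-2.32)^1 ≈ 2.02
i=2: S_2 = -0.87 * (-2.32)^2 ≈ -4.68
i=3: S_3 = -0.87 * (-2.32)^3 ≈ 10.86
i=4: S_4 = -0.87 * (-2.32)^4 ≈ -25.2
The first 5 terms are: [-0.87, 2.02, -4.68, 10.86, -25.2]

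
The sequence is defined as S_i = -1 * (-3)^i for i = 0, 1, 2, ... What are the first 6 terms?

This is a geometric sequence.
i=0: S_0 = -1 * (-3)^0 = -1
i=1: S_1 = -1 * (-3)^1 = 3
i=2: S_2 = -1 * (-3)^2 = -9
i=3: S_3 = -1 * (-3)^3 = 27
i=4: S_4 = -1 * (-3)^4 = -81
i=5: S_5 = -1 * (-3)^5 = 243
The first 6 terms are: [-1, 3, -9, 27, -81, 243]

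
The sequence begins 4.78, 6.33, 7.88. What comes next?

Differences: 6.33 - 4.78 = 1.55
This is an arithmetic sequence with common difference d = 1.55.
Next term = 7.88 + 1.55 = 9.43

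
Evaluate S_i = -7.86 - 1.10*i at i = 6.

S_6 = -7.86 + -1.1*6 = -7.86 + -6.6 = -14.46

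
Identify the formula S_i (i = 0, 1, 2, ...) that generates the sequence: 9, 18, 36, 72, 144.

Check ratios: 18 / 9 = 2.0
Common ratio r = 2.
First term a = 9.
Formula: S_i = 9 * 2^i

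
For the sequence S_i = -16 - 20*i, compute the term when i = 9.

S_9 = -16 + -20*9 = -16 + -180 = -196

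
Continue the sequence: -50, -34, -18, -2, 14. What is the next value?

Differences: -34 - -50 = 16
This is an arithmetic sequence with common difference d = 16.
Next term = 14 + 16 = 30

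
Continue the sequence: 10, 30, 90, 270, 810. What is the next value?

Ratios: 30 / 10 = 3.0
This is a geometric sequence with common ratio r = 3.
Next term = 810 * 3 = 2430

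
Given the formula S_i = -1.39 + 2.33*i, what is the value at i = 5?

S_5 = -1.39 + 2.33*5 = -1.39 + 11.65 = 10.26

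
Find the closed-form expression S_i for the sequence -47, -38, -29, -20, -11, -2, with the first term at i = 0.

Check differences: -38 - -47 = 9
-29 - -38 = 9
Common difference d = 9.
First term a = -47.
Formula: S_i = -47 + 9*i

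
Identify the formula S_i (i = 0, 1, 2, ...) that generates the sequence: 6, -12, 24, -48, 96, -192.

Check ratios: -12 / 6 = -2.0
Common ratio r = -2.
First term a = 6.
Formula: S_i = 6 * (-2)^i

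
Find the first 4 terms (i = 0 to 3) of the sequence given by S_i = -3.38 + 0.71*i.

This is an arithmetic sequence.
i=0: S_0 = -3.38 + 0.71*0 = -3.38
i=1: S_1 = -3.38 + 0.71*1 = -2.67
i=2: S_2 = -3.38 + 0.71*2 = -1.96
i=3: S_3 = -3.38 + 0.71*3 = -1.25
The first 4 terms are: [-3.38, -2.67, -1.96, -1.25]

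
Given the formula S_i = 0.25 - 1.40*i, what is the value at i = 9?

S_9 = 0.25 + -1.4*9 = 0.25 + -12.6 = -12.35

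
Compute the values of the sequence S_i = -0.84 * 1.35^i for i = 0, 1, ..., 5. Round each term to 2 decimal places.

This is a geometric sequence.
i=0: S_0 = -0.84 * 1.35^0 = -0.84
i=1: S_1 = -0.84 * 1.35^1 ≈ -1.13
i=2: S_2 = -0.84 * 1.35^2 ≈ -1.53
i=3: S_3 = -0.84 * 1.35^3 ≈ -2.07
i=4: S_4 = -0.84 * 1.35^4 ≈ -2.79
i=5: S_5 = -0.84 * 1.35^5 ≈ -3.77
The first 6 terms are: [-0.84, -1.13, -1.53, -2.07, -2.79, -3.77]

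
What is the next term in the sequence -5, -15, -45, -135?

Ratios: -15 / -5 = 3.0
This is a geometric sequence with common ratio r = 3.
Next term = -135 * 3 = -405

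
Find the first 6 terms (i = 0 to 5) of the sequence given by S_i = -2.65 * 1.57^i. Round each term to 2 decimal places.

This is a geometric sequence.
i=0: S_0 = -2.65 * 1.57^0 = -2.65
i=1: S_1 = -2.65 * 1.57^1 ≈ -4.16
i=2: S_2 = -2.65 * 1.57^2 ≈ -6.53
i=3: S_3 = -2.65 * 1.57^3 ≈ -10.26
i=4: S_4 = -2.65 * 1.57^4 ≈ -16.1
i=5: S_5 = -2.65 * 1.57^5 ≈ -25.28
The first 6 terms are: [-2.65, -4.16, -6.53, -10.26, -16.1, -25.28]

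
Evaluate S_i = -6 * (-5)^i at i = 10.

S_10 = -6 * (-5)^10 = -6 * 9765625 = -58593750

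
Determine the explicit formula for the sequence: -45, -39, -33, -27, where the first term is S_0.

Check differences: -39 - -45 = 6
-33 - -39 = 6
Common difference d = 6.
First term a = -45.
Formula: S_i = -45 + 6*i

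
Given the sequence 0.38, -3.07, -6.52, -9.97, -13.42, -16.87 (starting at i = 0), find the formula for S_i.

Check differences: -3.07 - 0.38 = -3.45
-6.52 - -3.07 = -3.45
Common difference d = -3.45.
First term a = 0.38.
Formula: S_i = 0.38 - 3.45*i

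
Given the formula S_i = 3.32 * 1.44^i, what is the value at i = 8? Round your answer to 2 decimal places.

S_8 = 3.32 * 1.44^8 ≈ 3.32 * 18.4884 ≈ 61.38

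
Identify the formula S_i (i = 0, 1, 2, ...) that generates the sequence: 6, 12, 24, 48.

Check ratios: 12 / 6 = 2.0
Common ratio r = 2.
First term a = 6.
Formula: S_i = 6 * 2^i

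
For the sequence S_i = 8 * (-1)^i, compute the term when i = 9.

S_9 = 8 * (-1)^9 = 8 * -1 = -8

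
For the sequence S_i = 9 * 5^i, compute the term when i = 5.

S_5 = 9 * 5^5 = 9 * 3125 = 28125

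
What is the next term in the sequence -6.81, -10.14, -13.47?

Differences: -10.14 - -6.81 = -3.33
This is an arithmetic sequence with common difference d = -3.33.
Next term = -13.47 + -3.33 = -16.8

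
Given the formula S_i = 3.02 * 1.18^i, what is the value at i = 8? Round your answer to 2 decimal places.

S_8 = 3.02 * 1.18^8 ≈ 3.02 * 3.7589 ≈ 11.35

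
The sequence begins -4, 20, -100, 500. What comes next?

Ratios: 20 / -4 = -5.0
This is a geometric sequence with common ratio r = -5.
Next term = 500 * -5 = -2500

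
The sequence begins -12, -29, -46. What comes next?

Differences: -29 - -12 = -17
This is an arithmetic sequence with common difference d = -17.
Next term = -46 + -17 = -63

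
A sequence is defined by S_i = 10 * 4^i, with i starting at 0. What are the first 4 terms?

This is a geometric sequence.
i=0: S_0 = 10 * 4^0 = 10
i=1: S_1 = 10 * 4^1 = 40
i=2: S_2 = 10 * 4^2 = 160
i=3: S_3 = 10 * 4^3 = 640
The first 4 terms are: [10, 40, 160, 640]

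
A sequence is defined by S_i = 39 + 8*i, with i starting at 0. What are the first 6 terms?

This is an arithmetic sequence.
i=0: S_0 = 39 + 8*0 = 39
i=1: S_1 = 39 + 8*1 = 47
i=2: S_2 = 39 + 8*2 = 55
i=3: S_3 = 39 + 8*3 = 63
i=4: S_4 = 39 + 8*4 = 71
i=5: S_5 = 39 + 8*5 = 79
The first 6 terms are: [39, 47, 55, 63, 71, 79]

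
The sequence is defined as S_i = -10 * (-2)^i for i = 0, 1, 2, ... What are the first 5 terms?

This is a geometric sequence.
i=0: S_0 = -10 * (-2)^0 = -10
i=1: S_1 = -10 * (-2)^1 = 20
i=2: S_2 = -10 * (-2)^2 = -40
i=3: S_3 = -10 * (-2)^3 = 80
i=4: S_4 = -10 * (-2)^4 = -160
The first 5 terms are: [-10, 20, -40, 80, -160]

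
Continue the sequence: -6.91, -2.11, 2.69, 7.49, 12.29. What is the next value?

Differences: -2.11 - -6.91 = 4.8
This is an arithmetic sequence with common difference d = 4.8.
Next term = 12.29 + 4.8 = 17.09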